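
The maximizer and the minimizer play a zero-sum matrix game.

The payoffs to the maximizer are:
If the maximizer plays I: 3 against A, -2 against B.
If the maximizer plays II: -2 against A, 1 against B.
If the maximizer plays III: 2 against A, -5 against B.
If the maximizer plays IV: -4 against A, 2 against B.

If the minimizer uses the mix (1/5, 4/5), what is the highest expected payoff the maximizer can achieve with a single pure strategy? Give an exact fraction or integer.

I: (3)·(1/5) + (-2)·(4/5) = -1.
II: (-2)·(1/5) + (1)·(4/5) = 2/5.
III: (2)·(1/5) + (-5)·(4/5) = -18/5.
IV: (-4)·(1/5) + (2)·(4/5) = 4/5.
The best pure response is IV with expected payoff 4/5.

4/5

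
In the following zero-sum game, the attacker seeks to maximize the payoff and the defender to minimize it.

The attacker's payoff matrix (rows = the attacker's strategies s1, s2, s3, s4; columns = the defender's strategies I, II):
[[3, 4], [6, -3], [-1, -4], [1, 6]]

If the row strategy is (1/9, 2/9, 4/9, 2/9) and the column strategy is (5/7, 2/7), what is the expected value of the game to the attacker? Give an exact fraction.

53/63

Against (5/7, 2/7), each row's expected payoff is s1: 23/7; s2: 24/7; s3: -13/7; s4: 17/7.
Taking the (1/9, 2/9, 4/9, 2/9)-weighted average: (1/9)·(23/7) + (2/9)·(24/7) + (4/9)·(-13/7) + (2/9)·(17/7) = 53/63.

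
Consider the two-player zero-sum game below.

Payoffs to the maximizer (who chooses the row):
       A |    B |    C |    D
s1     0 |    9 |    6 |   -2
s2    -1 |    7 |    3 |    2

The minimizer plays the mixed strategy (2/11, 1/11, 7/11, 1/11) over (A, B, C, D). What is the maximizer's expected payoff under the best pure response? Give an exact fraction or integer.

s1: (0)·(2/11) + (9)·(1/11) + (6)·(7/11) + (-2)·(1/11) = 49/11.
s2: (-1)·(2/11) + (7)·(1/11) + (3)·(7/11) + (2)·(1/11) = 28/11.
The best pure response is s1 with expected payoff 49/11.

49/11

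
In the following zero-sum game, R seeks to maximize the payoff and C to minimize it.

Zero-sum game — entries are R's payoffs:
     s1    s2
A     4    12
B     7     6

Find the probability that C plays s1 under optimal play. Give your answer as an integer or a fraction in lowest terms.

Row minima are 4 and 6, so R's maximin is 6; column maxima are 7 and 12, so C's minimax is 7. These differ, so the equilibrium is in mixed strategies.
Let C play s1 with probability q. R is indifferent when 4q + 12(1−q) = 7q + 6(1−q), giving q = 2/3.

2/3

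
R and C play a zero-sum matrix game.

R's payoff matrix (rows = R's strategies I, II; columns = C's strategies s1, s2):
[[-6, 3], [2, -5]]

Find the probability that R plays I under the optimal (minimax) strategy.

7/16

Row minima are -6 and -5, so R's maximin is -5; column maxima are 2 and 3, so C's minimax is 2. These differ, so the equilibrium is in mixed strategies.
Let R play I with probability p. C is indifferent when −6p + 2(1−p) = 3p − 5(1−p), giving p = 7/16.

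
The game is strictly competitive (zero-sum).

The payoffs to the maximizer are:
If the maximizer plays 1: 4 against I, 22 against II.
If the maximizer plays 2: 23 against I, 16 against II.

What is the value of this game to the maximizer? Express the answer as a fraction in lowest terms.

442/25

Row minima are 4 and 16, so the maximizer's maximin is 16; column maxima are 23 and 22, so the minimizer's minimax is 22. These differ, so the equilibrium is in mixed strategies.
Let the maximizer play 1 with probability p. The minimizer is indifferent when 4p + 23(1−p) = 22p + 16(1−p), giving p = 7/25.
Let the minimizer play I with probability q. The maximizer is indifferent when 4q + 22(1−q) = 23q + 16(1−q), giving q = 6/25.
The value is 4·(6/25) + (22)·(19/25) = 442/25.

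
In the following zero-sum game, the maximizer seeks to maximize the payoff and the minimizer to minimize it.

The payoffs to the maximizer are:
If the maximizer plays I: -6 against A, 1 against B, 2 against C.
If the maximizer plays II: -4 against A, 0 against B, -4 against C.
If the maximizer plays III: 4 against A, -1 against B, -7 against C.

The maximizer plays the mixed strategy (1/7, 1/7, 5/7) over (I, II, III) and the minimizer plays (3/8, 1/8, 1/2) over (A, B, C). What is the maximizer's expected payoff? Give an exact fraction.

-61/28

Against (3/8, 1/8, 1/2), each row's expected payoff is I: -9/8; II: -7/2; III: -17/8.
Taking the (1/7, 1/7, 5/7)-weighted average: (1/7)·(-9/8) + (1/7)·(-7/2) + (5/7)·(-17/8) = -61/28.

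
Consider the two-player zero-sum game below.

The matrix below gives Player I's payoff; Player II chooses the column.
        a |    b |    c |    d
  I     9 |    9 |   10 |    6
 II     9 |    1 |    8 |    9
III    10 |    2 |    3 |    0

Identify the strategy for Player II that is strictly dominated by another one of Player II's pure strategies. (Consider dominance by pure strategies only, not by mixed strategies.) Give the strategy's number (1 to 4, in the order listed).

3

Player II prefers columns that give Player I less. Compare c with b: 9 < 10, 1 < 8, 2 < 3.
So b strictly dominates c for Player II; c is strictly dominated.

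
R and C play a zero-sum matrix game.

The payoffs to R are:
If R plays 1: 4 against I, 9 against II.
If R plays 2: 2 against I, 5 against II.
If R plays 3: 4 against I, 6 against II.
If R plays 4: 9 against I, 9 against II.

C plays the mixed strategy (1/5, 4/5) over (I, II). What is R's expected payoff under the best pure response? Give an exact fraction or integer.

9

1: (4)·(1/5) + (9)·(4/5) = 8.
2: (2)·(1/5) + (5)·(4/5) = 22/5.
3: (4)·(1/5) + (6)·(4/5) = 28/5.
4: (9)·(1/5) + (9)·(4/5) = 9.
The best pure response is 4 with expected payoff 9.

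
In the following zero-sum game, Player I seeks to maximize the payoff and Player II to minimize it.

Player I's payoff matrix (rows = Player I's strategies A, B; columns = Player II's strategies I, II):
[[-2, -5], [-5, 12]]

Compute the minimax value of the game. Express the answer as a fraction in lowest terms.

-49/20

Row minima are -5 and -5, so Player I's maximin is -5; column maxima are -2 and 12, so Player II's minimax is -2. These differ, so the equilibrium is in mixed strategies.
Let Player I play A with probability p. Player II is indifferent when −2p − 5(1−p) = −5p + 12(1−p), giving p = 17/20.
Let Player II play I with probability q. Player I is indifferent when −2q − 5(1−q) = −5q + 12(1−q), giving q = 17/20.
The value is -2·(17/20) + (-5)·(3/20) = -49/20.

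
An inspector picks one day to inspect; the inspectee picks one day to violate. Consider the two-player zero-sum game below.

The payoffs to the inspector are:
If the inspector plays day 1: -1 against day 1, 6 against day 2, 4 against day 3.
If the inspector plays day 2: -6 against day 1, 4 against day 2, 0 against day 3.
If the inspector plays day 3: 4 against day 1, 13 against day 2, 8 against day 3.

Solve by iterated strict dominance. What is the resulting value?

4

Row day 1 is strictly dominated by row day 3 (4>-1, 13>6, 8>4); eliminate day 1.
Column day 3 is strictly dominated by day 1 for the inspectee (-6<0, 4<8); eliminate day 3.
Row day 2 is strictly dominated by row day 3 (4>-6, 13>4); eliminate day 2.
Column day 2 is strictly dominated by day 1 for the inspectee (4<13); eliminate day 2.
Only (day 3, day 1) remains, with payoff 4.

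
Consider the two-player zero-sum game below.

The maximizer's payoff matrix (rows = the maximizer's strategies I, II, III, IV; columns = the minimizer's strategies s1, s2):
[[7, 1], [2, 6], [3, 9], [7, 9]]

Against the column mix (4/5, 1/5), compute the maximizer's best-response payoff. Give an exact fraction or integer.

37/5

I: (7)·(4/5) + (1)·(1/5) = 29/5.
II: (2)·(4/5) + (6)·(1/5) = 14/5.
III: (3)·(4/5) + (9)·(1/5) = 21/5.
IV: (7)·(4/5) + (9)·(1/5) = 37/5.
The best pure response is IV with expected payoff 37/5.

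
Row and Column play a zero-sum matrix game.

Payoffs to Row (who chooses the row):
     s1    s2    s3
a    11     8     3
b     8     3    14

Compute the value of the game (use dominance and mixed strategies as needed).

Column s1 is strictly dominated by s2 for Column (it gives Row more in every row).
The remaining 2×2 game on (a, b) × (s2, s3) has no saddle point. Let Row play a with probability p; indifference gives 8p + 3(1−p) = 3p + 14(1−p), so p = 11/16.
Similarly Column's optimal q on s2 is 11/16, and the value is 8·(11/16) + (3)·(5/16) = 103/16.

103/16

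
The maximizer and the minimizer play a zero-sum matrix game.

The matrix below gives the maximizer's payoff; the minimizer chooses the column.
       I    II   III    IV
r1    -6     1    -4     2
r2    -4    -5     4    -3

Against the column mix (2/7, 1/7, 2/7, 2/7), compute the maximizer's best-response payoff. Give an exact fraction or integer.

r1: (-6)·(2/7) + (1)·(1/7) + (-4)·(2/7) + (2)·(2/7) = -15/7.
r2: (-4)·(2/7) + (-5)·(1/7) + (4)·(2/7) + (-3)·(2/7) = -11/7.
The best pure response is r2 with expected payoff -11/7.

-11/7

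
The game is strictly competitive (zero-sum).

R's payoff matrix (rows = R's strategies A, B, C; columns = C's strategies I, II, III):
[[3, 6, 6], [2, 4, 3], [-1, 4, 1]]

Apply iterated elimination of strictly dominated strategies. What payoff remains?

Column III is strictly dominated by I for C (3<6, 2<3, -1<1); eliminate III.
Column II is strictly dominated by I for C (3<6, 2<4, -1<4); eliminate II.
Row C is strictly dominated by row A (3>-1); eliminate C.
Row B is strictly dominated by row A (3>2); eliminate B.
Only (A, I) remains, with payoff 3.

3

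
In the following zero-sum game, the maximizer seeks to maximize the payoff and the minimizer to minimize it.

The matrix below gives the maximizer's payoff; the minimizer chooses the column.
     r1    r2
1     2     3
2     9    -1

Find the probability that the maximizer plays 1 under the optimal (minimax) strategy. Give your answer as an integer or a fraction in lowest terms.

10/11

Row minima are 2 and -1, so the maximizer's maximin is 2; column maxima are 9 and 3, so the minimizer's minimax is 3. These differ, so the equilibrium is in mixed strategies.
Let the maximizer play 1 with probability p. The minimizer is indifferent when 2p + 9(1−p) = 3p − (1−p), giving p = 10/11.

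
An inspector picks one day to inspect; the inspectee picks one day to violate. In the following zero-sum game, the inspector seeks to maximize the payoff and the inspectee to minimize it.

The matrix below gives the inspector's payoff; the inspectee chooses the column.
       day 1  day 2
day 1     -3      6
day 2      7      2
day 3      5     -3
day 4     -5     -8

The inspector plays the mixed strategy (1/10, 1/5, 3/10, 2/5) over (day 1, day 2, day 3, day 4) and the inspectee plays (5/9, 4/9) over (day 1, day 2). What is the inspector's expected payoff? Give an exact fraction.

Against (5/9, 4/9), each row's expected payoff is day 1: 1; day 2: 43/9; day 3: 13/9; day 4: -19/3.
Taking the (1/10, 1/5, 3/10, 2/5)-weighted average: (1/10)·(1) + (1/5)·(43/9) + (3/10)·(13/9) + (2/5)·(-19/3) = -47/45.

-47/45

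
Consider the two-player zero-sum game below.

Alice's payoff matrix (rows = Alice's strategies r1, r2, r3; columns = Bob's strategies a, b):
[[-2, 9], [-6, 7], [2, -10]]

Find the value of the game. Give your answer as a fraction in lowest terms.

Row r2 is strictly dominated by row r1, so Alice never plays it.
The remaining 2×2 game on (r1, r3) × (a, b) has no saddle point. Let Alice play r1 with probability p; indifference gives −2p + 2(1−p) = 9p − 10(1−p), so p = 12/23.
Similarly Bob's optimal q on a is 19/23, and the value is -2·(19/23) + (9)·(4/23) = -2/23.

-2/23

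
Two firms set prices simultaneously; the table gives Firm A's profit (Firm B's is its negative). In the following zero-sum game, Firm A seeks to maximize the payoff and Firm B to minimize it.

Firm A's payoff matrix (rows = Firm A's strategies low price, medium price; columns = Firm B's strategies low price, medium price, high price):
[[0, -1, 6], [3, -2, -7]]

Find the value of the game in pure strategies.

Row minima: -1, -7 → Firm A's maximin is -1.
Column maxima: 3, -1, 6 → Firm B's minimax is -1.
They coincide at (low price, medium price), so the value is -1.

-1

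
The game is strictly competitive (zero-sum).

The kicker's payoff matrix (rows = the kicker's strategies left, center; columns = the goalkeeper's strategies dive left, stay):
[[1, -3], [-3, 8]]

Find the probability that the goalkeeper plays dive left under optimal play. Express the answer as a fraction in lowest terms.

11/15

Row minima are -3 and -3, so the kicker's maximin is -3; column maxima are 1 and 8, so the goalkeeper's minimax is 1. These differ, so the equilibrium is in mixed strategies.
Let the goalkeeper play dive left with probability q. The kicker is indifferent when q − 3(1−q) = −3q + 8(1−q), giving q = 11/15.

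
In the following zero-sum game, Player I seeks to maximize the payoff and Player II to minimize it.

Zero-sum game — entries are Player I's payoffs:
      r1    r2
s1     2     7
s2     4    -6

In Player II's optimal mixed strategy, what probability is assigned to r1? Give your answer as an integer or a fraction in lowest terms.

Row minima are 2 and -6, so Player I's maximin is 2; column maxima are 4 and 7, so Player II's minimax is 4. These differ, so the equilibrium is in mixed strategies.
Let Player II play r1 with probability q. Player I is indifferent when 2q + 7(1−q) = 4q − 6(1−q), giving q = 13/15.

13/15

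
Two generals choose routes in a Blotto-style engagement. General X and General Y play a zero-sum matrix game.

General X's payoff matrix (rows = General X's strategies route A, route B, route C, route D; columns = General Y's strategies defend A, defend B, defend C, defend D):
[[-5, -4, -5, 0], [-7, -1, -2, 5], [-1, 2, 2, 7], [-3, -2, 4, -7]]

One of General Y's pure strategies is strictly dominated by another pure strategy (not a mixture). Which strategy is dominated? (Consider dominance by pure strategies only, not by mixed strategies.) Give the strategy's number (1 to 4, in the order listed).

2

General Y prefers columns that give General X less. Compare defend B with defend A: -5 < -4, -7 < -1, -1 < 2, -3 < -2.
So defend A strictly dominates defend B for General Y; defend B is strictly dominated.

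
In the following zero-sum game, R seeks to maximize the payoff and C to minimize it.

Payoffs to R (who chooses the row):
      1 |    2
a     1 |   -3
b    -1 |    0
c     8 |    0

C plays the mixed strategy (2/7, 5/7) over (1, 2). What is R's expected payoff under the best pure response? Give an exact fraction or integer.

16/7

a: (1)·(2/7) + (-3)·(5/7) = -13/7.
b: (-1)·(2/7) + (0)·(5/7) = -2/7.
c: (8)·(2/7) + (0)·(5/7) = 16/7.
The best pure response is c with expected payoff 16/7.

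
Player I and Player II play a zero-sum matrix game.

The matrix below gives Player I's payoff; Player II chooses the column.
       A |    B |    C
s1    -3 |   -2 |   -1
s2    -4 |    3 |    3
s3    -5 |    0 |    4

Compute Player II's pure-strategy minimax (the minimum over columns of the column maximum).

The worst case (largest entry) in each column is A: -3, B: 3, C: 4.
The best (smallest) of these is -3.

-3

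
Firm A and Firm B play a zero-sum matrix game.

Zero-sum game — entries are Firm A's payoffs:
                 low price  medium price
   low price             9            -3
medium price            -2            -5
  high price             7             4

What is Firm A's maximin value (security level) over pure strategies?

The worst-case payoff for each row is low price: -3, medium price: -5, high price: 4.
The best of these is 4.

4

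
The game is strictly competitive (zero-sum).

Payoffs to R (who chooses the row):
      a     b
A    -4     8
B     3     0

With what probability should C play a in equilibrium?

8/15

Row minima are -4 and 0, so R's maximin is 0; column maxima are 3 and 8, so C's minimax is 3. These differ, so the equilibrium is in mixed strategies.
Let C play a with probability q. R is indifferent when −4q + 8(1−q) = 3q, giving q = 8/15.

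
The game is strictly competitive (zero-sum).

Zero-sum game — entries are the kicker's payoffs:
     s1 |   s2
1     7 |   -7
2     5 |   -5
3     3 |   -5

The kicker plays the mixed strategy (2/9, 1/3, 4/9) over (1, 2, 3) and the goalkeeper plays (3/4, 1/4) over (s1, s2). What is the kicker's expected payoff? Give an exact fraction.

37/18

Against (3/4, 1/4), each row's expected payoff is 1: 7/2; 2: 5/2; 3: 1.
Taking the (2/9, 1/3, 4/9)-weighted average: (2/9)·(7/2) + (1/3)·(5/2) + (4/9)·(1) = 37/18.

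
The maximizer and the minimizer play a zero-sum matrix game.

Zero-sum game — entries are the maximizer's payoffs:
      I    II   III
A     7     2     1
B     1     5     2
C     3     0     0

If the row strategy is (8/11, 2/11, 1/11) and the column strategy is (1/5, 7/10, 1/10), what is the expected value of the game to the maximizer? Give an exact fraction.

Against (1/5, 7/10, 1/10), each row's expected payoff is A: 29/10; B: 39/10; C: 3/5.
Taking the (8/11, 2/11, 1/11)-weighted average: (8/11)·(29/10) + (2/11)·(39/10) + (1/11)·(3/5) = 158/55.

158/55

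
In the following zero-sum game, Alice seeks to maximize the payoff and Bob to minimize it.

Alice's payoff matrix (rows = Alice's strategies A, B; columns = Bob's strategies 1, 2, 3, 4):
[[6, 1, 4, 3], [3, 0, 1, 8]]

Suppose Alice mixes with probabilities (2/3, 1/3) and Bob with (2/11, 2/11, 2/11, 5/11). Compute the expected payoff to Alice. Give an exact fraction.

122/33

Against (2/11, 2/11, 2/11, 5/11), each row's expected payoff is A: 37/11; B: 48/11.
Taking the (2/3, 1/3)-weighted average: (2/3)·(37/11) + (1/3)·(48/11) = 122/33.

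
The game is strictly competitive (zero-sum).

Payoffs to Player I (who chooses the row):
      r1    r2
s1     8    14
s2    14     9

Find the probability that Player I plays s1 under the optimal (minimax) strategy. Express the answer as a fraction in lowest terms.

5/11

Row minima are 8 and 9, so Player I's maximin is 9; column maxima are 14 and 14, so Player II's minimax is 14. These differ, so the equilibrium is in mixed strategies.
Let Player I play s1 with probability p. Player II is indifferent when 8p + 14(1−p) = 14p + 9(1−p), giving p = 5/11.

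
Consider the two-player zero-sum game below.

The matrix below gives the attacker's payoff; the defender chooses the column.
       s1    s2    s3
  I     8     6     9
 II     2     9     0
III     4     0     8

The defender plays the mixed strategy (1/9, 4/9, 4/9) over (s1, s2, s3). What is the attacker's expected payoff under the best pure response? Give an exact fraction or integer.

I: (8)·(1/9) + (6)·(4/9) + (9)·(4/9) = 68/9.
II: (2)·(1/9) + (9)·(4/9) + (0)·(4/9) = 38/9.
III: (4)·(1/9) + (0)·(4/9) + (8)·(4/9) = 4.
The best pure response is I with expected payoff 68/9.

68/9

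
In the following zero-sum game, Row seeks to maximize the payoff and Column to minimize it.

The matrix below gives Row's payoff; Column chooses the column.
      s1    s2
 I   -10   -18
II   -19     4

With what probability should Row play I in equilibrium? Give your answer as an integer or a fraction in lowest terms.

23/31

Row minima are -18 and -19, so Row's maximin is -18; column maxima are -10 and 4, so Column's minimax is -10. These differ, so the equilibrium is in mixed strategies.
Let Row play I with probability p. Column is indifferent when −10p − 19(1−p) = −18p + 4(1−p), giving p = 23/31.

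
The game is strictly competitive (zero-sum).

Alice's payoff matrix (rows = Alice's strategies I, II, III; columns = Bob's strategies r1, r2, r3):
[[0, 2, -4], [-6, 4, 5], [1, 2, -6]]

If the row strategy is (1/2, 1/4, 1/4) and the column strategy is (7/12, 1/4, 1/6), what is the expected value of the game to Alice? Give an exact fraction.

Against (7/12, 1/4, 1/6), each row's expected payoff is I: -1/6; II: -5/3; III: 1/12.
Taking the (1/2, 1/4, 1/4)-weighted average: (1/2)·(-1/6) + (1/4)·(-5/3) + (1/4)·(1/12) = -23/48.

-23/48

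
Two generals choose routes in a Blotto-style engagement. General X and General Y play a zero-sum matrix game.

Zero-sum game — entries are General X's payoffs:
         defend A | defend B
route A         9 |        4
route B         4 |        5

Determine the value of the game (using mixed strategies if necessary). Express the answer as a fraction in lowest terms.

Row minima are 4 and 4, so General X's maximin is 4; column maxima are 9 and 5, so General Y's minimax is 5. These differ, so the equilibrium is in mixed strategies.
Let General X play route A with probability p. General Y is indifferent when 9p + 4(1−p) = 4p + 5(1−p), giving p = 1/6.
Let General Y play defend A with probability q. General X is indifferent when 9q + 4(1−q) = 4q + 5(1−q), giving q = 1/6.
The value is 9·(1/6) + (4)·(5/6) = 29/6.

29/6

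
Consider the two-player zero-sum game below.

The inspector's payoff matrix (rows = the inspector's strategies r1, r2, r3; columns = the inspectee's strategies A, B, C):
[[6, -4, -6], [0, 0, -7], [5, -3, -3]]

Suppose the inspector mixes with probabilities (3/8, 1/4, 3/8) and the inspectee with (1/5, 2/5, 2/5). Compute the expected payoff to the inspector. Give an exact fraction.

Against (1/5, 2/5, 2/5), each row's expected payoff is r1: -14/5; r2: -14/5; r3: -7/5.
Taking the (3/8, 1/4, 3/8)-weighted average: (3/8)·(-14/5) + (1/4)·(-14/5) + (3/8)·(-7/5) = -91/40.

-91/40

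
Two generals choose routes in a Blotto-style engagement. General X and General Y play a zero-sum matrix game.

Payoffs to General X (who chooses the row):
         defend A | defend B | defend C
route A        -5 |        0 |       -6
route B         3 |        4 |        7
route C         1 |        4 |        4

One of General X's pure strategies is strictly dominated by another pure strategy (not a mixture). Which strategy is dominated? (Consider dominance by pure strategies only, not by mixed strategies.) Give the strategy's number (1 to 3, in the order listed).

Compare route A with route B: 3 > -5, 4 > 0, 7 > -6.
So route B strictly dominates route A for General X; route A is strictly dominated.

1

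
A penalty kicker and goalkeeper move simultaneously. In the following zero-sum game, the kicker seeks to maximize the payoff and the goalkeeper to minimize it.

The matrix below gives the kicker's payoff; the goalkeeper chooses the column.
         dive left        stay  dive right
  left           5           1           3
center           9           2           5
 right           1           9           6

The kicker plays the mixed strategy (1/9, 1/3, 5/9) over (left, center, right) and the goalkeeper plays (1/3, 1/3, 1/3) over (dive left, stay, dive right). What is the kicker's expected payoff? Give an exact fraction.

137/27

Against (1/3, 1/3, 1/3), each row's expected payoff is left: 3; center: 16/3; right: 16/3.
Taking the (1/9, 1/3, 5/9)-weighted average: (1/9)·(3) + (1/3)·(16/3) + (5/9)·(16/3) = 137/27.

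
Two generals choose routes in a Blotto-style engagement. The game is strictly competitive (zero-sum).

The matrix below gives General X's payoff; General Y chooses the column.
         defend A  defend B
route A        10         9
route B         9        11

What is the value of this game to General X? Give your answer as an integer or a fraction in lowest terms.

29/3

Row minima are 9 and 9, so General X's maximin is 9; column maxima are 10 and 11, so General Y's minimax is 10. These differ, so the equilibrium is in mixed strategies.
Let General X play route A with probability p. General Y is indifferent when 10p + 9(1−p) = 9p + 11(1−p), giving p = 2/3.
Let General Y play defend A with probability q. General X is indifferent when 10q + 9(1−q) = 9q + 11(1−q), giving q = 2/3.
The value is 10·(2/3) + (9)·(1/3) = 29/3.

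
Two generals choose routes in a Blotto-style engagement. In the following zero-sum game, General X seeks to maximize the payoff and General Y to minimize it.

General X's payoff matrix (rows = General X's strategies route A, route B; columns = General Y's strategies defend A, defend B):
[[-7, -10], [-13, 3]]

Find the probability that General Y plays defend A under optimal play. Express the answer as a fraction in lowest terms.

Row minima are -10 and -13, so General X's maximin is -10; column maxima are -7 and 3, so General Y's minimax is -7. These differ, so the equilibrium is in mixed strategies.
Let General Y play defend A with probability q. General X is indifferent when −7q − 10(1−q) = −13q + 3(1−q), giving q = 13/19.

13/19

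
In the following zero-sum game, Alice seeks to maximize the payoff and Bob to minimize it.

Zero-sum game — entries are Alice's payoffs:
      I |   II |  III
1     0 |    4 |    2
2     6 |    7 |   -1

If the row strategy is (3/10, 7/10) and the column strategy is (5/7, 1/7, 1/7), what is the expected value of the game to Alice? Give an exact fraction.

27/7

Against (5/7, 1/7, 1/7), each row's expected payoff is 1: 6/7; 2: 36/7.
Taking the (3/10, 7/10)-weighted average: (3/10)·(6/7) + (7/10)·(36/7) = 27/7.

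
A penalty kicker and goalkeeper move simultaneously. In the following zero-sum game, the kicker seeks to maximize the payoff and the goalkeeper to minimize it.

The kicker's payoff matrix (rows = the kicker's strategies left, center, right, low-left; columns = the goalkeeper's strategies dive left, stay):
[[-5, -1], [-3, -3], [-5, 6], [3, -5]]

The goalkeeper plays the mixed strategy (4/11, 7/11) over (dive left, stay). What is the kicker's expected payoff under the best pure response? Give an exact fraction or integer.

left: (-5)·(4/11) + (-1)·(7/11) = -27/11.
center: (-3)·(4/11) + (-3)·(7/11) = -3.
right: (-5)·(4/11) + (6)·(7/11) = 2.
low-left: (3)·(4/11) + (-5)·(7/11) = -23/11.
The best pure response is right with expected payoff 2.

2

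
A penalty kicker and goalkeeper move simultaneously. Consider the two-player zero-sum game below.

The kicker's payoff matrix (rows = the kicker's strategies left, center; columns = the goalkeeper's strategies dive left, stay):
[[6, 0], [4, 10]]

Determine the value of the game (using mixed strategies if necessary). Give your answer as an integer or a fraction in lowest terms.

Row minima are 0 and 4, so the kicker's maximin is 4; column maxima are 6 and 10, so the goalkeeper's minimax is 6. These differ, so the equilibrium is in mixed strategies.
Let the kicker play left with probability p. The goalkeeper is indifferent when 6p + 4(1−p) = 10(1−p), giving p = 1/2.
Let the goalkeeper play dive left with probability q. The kicker is indifferent when 6q = 4q + 10(1−q), giving q = 5/6.
The value is 6·(5/6) + (0)·(1/6) = 5.

5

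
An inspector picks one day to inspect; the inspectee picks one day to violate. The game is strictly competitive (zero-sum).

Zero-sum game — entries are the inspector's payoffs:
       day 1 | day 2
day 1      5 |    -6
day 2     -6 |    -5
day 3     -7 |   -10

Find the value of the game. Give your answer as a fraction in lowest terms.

-61/12

Row day 3 is strictly dominated by row day 2, so the inspector never plays it.
The remaining 2×2 game on (day 1, day 2) × (day 1, day 2) has no saddle point. Let the inspector play day 1 with probability p; indifference gives 5p − 6(1−p) = −6p − 5(1−p), so p = 1/12.
Similarly the inspectee's optimal q on day 1 is 1/12, and the value is 5·(1/12) + (-6)·(11/12) = -61/12.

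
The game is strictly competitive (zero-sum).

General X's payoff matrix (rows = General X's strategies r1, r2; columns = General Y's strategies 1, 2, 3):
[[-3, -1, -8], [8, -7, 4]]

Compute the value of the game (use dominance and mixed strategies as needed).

-10/3

Column 1 is strictly dominated by 3 for General Y (it gives General X more in every row).
The remaining 2×2 game on (r1, r2) × (2, 3) has no saddle point. Let General X play r1 with probability p; indifference gives −p − 7(1−p) = −8p + 4(1−p), so p = 11/18.
Similarly General Y's optimal q on 2 is 2/3, and the value is -1·(2/3) + (-8)·(1/3) = -10/3.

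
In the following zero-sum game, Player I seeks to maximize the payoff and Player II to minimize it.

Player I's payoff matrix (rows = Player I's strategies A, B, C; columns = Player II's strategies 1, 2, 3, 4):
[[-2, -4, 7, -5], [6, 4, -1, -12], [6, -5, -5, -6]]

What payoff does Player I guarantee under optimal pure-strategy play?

Row minima: -5, -12, -6 → Player I's maximin is -5.
Column maxima: 6, 4, 7, -5 → Player II's minimax is -5.
They coincide at (A, 4), so the value is -5.

-5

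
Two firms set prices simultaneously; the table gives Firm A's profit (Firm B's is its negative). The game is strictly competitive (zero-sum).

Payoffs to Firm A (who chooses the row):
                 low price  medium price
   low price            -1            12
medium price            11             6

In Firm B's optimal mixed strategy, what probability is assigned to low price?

1/3

Row minima are -1 and 6, so Firm A's maximin is 6; column maxima are 11 and 12, so Firm B's minimax is 11. These differ, so the equilibrium is in mixed strategies.
Let Firm B play low price with probability q. Firm A is indifferent when −q + 12(1−q) = 11q + 6(1−q), giving q = 1/3.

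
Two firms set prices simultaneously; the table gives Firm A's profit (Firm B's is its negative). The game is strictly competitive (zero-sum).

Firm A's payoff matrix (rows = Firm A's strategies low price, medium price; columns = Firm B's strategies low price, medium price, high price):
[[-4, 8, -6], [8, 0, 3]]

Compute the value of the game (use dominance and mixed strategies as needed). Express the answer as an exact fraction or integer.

Column low price is strictly dominated by high price for Firm B (it gives Firm A more in every row).
The remaining 2×2 game on (low price, medium price) × (medium price, high price) has no saddle point. Let Firm A play low price with probability p; indifference gives 8p = −6p + 3(1−p), so p = 3/17.
Similarly Firm B's optimal q on medium price is 9/17, and the value is 8·(9/17) + (-6)·(8/17) = 24/17.

24/17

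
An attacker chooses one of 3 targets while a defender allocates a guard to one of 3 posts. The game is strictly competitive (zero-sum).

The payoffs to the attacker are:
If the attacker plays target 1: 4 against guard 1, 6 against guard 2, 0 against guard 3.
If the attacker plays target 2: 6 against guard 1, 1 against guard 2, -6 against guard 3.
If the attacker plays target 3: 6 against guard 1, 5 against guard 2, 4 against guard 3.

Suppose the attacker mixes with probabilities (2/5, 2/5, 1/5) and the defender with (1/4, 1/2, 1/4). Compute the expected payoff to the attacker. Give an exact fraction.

14/5

Against (1/4, 1/2, 1/4), each row's expected payoff is target 1: 4; target 2: 1/2; target 3: 5.
Taking the (2/5, 2/5, 1/5)-weighted average: (2/5)·(4) + (2/5)·(1/2) + (1/5)·(5) = 14/5.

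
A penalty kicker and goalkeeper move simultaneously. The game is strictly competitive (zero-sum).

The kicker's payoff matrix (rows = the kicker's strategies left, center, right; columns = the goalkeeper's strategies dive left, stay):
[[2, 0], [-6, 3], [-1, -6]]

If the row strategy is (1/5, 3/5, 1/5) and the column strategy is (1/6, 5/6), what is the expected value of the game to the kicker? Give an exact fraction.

Against (1/6, 5/6), each row's expected payoff is left: 1/3; center: 3/2; right: -31/6.
Taking the (1/5, 3/5, 1/5)-weighted average: (1/5)·(1/3) + (3/5)·(3/2) + (1/5)·(-31/6) = -1/15.

-1/15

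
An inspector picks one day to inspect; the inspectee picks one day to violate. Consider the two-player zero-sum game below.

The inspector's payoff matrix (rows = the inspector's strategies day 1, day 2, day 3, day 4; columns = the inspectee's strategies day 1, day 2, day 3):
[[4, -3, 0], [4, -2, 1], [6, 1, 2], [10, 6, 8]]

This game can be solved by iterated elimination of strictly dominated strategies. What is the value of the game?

6

Row day 3 is strictly dominated by row day 4 (10>6, 6>1, 8>2); eliminate day 3.
Column day 1 is strictly dominated by day 2 for the inspectee (-3<4, -2<4, 6<10); eliminate day 1.
Row day 2 is strictly dominated by row day 4 (6>-2, 8>1); eliminate day 2.
Column day 3 is strictly dominated by day 2 for the inspectee (-3<0, 6<8); eliminate day 3.
Row day 1 is strictly dominated by row day 4 (6>-3); eliminate day 1.
Only (day 4, day 2) remains, with payoff 6.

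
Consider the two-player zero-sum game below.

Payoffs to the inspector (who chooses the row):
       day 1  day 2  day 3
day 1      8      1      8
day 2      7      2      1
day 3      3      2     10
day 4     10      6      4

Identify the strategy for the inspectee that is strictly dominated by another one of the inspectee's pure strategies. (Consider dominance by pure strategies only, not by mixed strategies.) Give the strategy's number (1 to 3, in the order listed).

The inspectee prefers columns that give the inspector less. Compare day 1 with day 2: 1 < 8, 2 < 7, 2 < 3, 6 < 10.
So day 2 strictly dominates day 1 for the inspectee; day 1 is strictly dominated.

1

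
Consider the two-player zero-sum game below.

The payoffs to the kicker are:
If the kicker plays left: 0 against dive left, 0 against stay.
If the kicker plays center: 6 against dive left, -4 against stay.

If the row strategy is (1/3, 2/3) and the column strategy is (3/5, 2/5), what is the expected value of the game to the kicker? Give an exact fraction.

4/3

Against (3/5, 2/5), each row's expected payoff is left: 0; center: 2.
Taking the (1/3, 2/3)-weighted average: (1/3)·(0) + (2/3)·(2) = 4/3.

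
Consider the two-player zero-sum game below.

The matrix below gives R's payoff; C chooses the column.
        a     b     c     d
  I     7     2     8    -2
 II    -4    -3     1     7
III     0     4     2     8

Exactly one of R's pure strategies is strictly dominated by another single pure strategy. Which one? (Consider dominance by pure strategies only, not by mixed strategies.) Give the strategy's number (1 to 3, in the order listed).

Compare II with III: 0 > -4, 4 > -3, 2 > 1, 8 > 7.
So III strictly dominates II for R; II is strictly dominated.

2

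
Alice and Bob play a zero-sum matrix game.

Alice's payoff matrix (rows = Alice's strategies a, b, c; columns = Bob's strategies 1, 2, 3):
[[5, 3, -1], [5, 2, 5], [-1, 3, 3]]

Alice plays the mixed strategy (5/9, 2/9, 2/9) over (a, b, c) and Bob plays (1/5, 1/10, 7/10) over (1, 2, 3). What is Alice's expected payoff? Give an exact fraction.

Against (1/5, 1/10, 7/10), each row's expected payoff is a: 3/5; b: 47/10; c: 11/5.
Taking the (5/9, 2/9, 2/9)-weighted average: (5/9)·(3/5) + (2/9)·(47/10) + (2/9)·(11/5) = 28/15.

28/15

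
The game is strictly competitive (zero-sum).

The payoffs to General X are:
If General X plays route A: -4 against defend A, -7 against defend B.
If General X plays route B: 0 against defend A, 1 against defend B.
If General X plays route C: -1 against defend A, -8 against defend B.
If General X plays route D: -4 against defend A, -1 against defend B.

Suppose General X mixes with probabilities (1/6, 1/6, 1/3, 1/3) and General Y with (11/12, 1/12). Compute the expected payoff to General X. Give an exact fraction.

Against (11/12, 1/12), each row's expected payoff is route A: -17/4; route B: 1/12; route C: -19/12; route D: -15/4.
Taking the (1/6, 1/6, 1/3, 1/3)-weighted average: (1/6)·(-17/4) + (1/6)·(1/12) + (1/3)·(-19/12) + (1/3)·(-15/4) = -89/36.

-89/36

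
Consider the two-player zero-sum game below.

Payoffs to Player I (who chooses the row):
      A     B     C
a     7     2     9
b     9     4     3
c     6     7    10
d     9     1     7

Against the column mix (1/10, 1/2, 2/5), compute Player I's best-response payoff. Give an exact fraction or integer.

81/10

a: (7)·(1/10) + (2)·(1/2) + (9)·(2/5) = 53/10.
b: (9)·(1/10) + (4)·(1/2) + (3)·(2/5) = 41/10.
c: (6)·(1/10) + (7)·(1/2) + (10)·(2/5) = 81/10.
d: (9)·(1/10) + (1)·(1/2) + (7)·(2/5) = 21/5.
The best pure response is c with expected payoff 81/10.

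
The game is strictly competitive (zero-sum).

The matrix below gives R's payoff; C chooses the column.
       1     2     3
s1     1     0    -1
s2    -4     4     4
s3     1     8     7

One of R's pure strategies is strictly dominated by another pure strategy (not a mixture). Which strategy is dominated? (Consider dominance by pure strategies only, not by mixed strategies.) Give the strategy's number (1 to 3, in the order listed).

Compare s2 with s3: 1 > -4, 8 > 4, 7 > 4.
So s3 strictly dominates s2 for R; s2 is strictly dominated.

2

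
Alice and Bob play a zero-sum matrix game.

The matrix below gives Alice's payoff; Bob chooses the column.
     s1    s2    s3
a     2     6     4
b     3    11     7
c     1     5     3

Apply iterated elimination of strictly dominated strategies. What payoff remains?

3

Row c is strictly dominated by row a (2>1, 6>5, 4>3); eliminate c.
Column s2 is strictly dominated by s1 for Bob (2<6, 3<11); eliminate s2.
Row a is strictly dominated by row b (3>2, 7>4); eliminate a.
Column s3 is strictly dominated by s1 for Bob (3<7); eliminate s3.
Only (b, s1) remains, with payoff 3.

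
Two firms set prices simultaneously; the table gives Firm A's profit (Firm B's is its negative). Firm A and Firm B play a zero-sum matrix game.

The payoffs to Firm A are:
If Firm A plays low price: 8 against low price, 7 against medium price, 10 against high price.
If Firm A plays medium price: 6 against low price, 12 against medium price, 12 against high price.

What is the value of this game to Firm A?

Column high price is strictly dominated by low price for Firm B (it gives Firm A more in every row).
The remaining 2×2 game on (low price, medium price) × (low price, medium price) has no saddle point. Let Firm A play low price with probability p; indifference gives 8p + 6(1−p) = 7p + 12(1−p), so p = 6/7.
Similarly Firm B's optimal q on low price is 5/7, and the value is 8·(5/7) + (7)·(2/7) = 54/7.

54/7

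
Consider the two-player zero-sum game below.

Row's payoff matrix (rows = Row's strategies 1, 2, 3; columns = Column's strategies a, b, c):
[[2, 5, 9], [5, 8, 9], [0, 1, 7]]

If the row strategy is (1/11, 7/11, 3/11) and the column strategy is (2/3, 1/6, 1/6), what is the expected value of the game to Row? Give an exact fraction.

Against (2/3, 1/6, 1/6), each row's expected payoff is 1: 11/3; 2: 37/6; 3: 4/3.
Taking the (1/11, 7/11, 3/11)-weighted average: (1/11)·(11/3) + (7/11)·(37/6) + (3/11)·(4/3) = 305/66.

305/66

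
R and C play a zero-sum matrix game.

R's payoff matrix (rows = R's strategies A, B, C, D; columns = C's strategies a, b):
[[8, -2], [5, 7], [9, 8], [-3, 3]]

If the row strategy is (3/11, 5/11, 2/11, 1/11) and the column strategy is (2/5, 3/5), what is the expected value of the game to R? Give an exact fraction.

272/55

Against (2/5, 3/5), each row's expected payoff is A: 2; B: 31/5; C: 42/5; D: 3/5.
Taking the (3/11, 5/11, 2/11, 1/11)-weighted average: (3/11)·(2) + (5/11)·(31/5) + (2/11)·(42/5) + (1/11)·(3/5) = 272/55.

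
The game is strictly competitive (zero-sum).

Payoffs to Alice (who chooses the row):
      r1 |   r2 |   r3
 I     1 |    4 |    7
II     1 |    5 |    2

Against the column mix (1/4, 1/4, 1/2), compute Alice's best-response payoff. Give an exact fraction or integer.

19/4

I: (1)·(1/4) + (4)·(1/4) + (7)·(1/2) = 19/4.
II: (1)·(1/4) + (5)·(1/4) + (2)·(1/2) = 5/2.
The best pure response is I with expected payoff 19/4.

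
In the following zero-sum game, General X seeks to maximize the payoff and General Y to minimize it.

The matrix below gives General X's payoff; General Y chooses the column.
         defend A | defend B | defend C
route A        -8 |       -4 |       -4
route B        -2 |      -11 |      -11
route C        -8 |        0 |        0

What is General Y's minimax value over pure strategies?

The worst case (largest entry) in each column is defend A: -2, defend B: 0, defend C: 0.
The best (smallest) of these is -2.

-2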